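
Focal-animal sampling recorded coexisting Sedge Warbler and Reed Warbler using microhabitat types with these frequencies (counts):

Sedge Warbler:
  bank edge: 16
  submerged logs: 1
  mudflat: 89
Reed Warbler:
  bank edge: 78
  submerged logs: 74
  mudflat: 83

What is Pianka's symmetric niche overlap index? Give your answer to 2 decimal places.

Proportions for Sedge Warbler (n=106): 16/106=0.1509, 1/106=0.0094, 89/106=0.8396
Proportions for Reed Warbler (n=235): 78/235=0.3319, 74/235=0.3149, 83/235=0.3532
Σ p₁ᵢp₂ᵢ = 0.050084 + 0.002960 + 0.296547 = 0.349591
Σp_1ᵢ² = 0.1509² + 0.0094² + 0.8396² = 0.022771 + 0.000088 + 0.704928 = 0.727787
Σp_2ᵢ² = 0.3319² + 0.3149² + 0.3532² = 0.110158 + 0.099162 + 0.124750 = 0.334070
O = 0.349591 / √(0.727787 × 0.334070) = 0.349591 / 0.4930840 = 0.7090

0.71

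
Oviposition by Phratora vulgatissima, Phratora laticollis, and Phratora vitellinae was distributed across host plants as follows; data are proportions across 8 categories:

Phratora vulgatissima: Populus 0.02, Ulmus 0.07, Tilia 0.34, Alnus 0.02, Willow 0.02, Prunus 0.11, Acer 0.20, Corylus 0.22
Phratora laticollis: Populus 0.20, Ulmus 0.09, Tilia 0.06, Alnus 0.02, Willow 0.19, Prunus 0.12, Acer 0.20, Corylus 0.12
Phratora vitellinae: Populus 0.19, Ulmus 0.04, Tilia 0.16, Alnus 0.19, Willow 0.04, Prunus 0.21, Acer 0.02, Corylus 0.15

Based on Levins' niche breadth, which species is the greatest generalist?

Phratora laticollis

Σp_vulgᵢ² = 0.02² + 0.07² + 0.34² + 0.02² + 0.02² + 0.11² + 0.20² + 0.22² = 0.0004 + 0.0049 + 0.1156 + 0.0004 + 0.0004 + 0.0121 + 0.0400 + 0.0484 = 0.2222
B_vulg = 1 / 0.2222 = 4.5005
Σp_latiᵢ² = 0.20² + 0.09² + 0.06² + 0.02² + 0.19² + 0.12² + 0.20² + 0.12² = 0.0400 + 0.0081 + 0.0036 + 0.0004 + 0.0361 + 0.0144 + 0.0400 + 0.0144 = 0.1570
B_lati = 1 / 0.1570 = 6.3694
Σp_viteᵢ² = 0.19² + 0.04² + 0.16² + 0.19² + 0.04² + 0.21² + 0.02² + 0.15² = 0.0361 + 0.0016 + 0.0256 + 0.0361 + 0.0016 + 0.0441 + 0.0004 + 0.0225 = 0.1680
B_vite = 1 / 0.1680 = 5.9524
Highest B → broadest niche (most generalist): Phratora laticollis (B = 6.37).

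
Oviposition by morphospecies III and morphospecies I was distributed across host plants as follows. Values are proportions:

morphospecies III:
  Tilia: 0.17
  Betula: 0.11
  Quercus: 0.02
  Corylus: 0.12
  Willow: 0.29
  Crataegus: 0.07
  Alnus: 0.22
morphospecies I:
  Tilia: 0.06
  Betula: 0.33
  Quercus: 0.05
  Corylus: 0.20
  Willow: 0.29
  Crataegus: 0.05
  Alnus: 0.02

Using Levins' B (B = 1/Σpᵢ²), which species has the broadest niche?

morphospecies III

Σp_IIIᵢ² = 0.17² + 0.11² + 0.02² + 0.12² + 0.29² + 0.07² + 0.22² = 0.0289 + 0.0121 + 0.0004 + 0.0144 + 0.0841 + 0.0049 + 0.0484 = 0.1932
B_III = 1 / 0.1932 = 5.1760
Σp_Iᵢ² = 0.06² + 0.33² + 0.05² + 0.20² + 0.29² + 0.05² + 0.02² = 0.0036 + 0.1089 + 0.0025 + 0.0400 + 0.0841 + 0.0025 + 0.0004 = 0.2420
B_I = 1 / 0.2420 = 4.1322
Highest B → broadest niche (most generalist): morphospecies III (B = 5.18).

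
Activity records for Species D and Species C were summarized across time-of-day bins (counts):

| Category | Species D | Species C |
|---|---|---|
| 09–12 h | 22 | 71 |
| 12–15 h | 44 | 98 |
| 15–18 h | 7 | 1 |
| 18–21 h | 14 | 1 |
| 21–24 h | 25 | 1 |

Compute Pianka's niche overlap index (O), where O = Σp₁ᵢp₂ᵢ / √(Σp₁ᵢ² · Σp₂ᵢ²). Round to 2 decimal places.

Proportions for Species D (n=112): 22/112=0.1964, 44/112=0.3929, 7/112=0.0625, 14/112=0.1250, 25/112=0.2232
Proportions for Species C (n=172): 71/172=0.4128, 98/172=0.5698, 1/172=0.0058, 1/172=0.0058, 1/172=0.0058
Σ p₁ᵢp₂ᵢ = 0.081074 + 0.223874 + 0.000363 + 0.000725 + 0.001295 = 0.307331
Σp_1ᵢ² = 0.1964² + 0.3929² + 0.0625² + 0.1250² + 0.2232² = 0.038573 + 0.154370 + 0.003906 + 0.015625 + 0.049818 = 0.262292
Σp_2ᵢ² = 0.4128² + 0.5698² + 0.0058² + 0.0058² + 0.0058² = 0.170404 + 0.324672 + 0.000034 + 0.000034 + 0.000034 = 0.495178
O = 0.307331 / √(0.262292 × 0.495178) = 0.307331 / 0.3603904 = 0.8528

0.85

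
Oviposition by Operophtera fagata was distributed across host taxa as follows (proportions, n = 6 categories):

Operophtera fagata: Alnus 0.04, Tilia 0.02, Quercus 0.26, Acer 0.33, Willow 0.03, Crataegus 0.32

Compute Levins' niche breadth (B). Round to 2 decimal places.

Σpᵢ² = 0.04² + 0.02² + 0.26² + 0.33² + 0.03² + 0.32² = 0.0016 + 0.0004 + 0.0676 + 0.1089 + 0.0009 + 0.1024 = 0.2818
B = 1 / 0.2818 = 3.5486

3.55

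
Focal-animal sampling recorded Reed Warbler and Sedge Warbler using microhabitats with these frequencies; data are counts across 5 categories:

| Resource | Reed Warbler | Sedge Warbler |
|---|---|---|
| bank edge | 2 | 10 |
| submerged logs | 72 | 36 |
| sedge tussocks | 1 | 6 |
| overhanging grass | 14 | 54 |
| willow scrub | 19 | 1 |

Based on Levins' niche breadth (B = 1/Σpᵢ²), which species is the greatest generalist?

Sedge Warbler

Proportions for Reed Warbler (n=108): 2/108=0.0185, 72/108=0.6667, 1/108=0.0093, 14/108=0.1296, 19/108=0.1759
Proportions for Sedge Warbler (n=107): 10/107=0.0935, 36/107=0.3364, 6/107=0.0561, 54/107=0.5047, 1/107=0.0093
Σp_Reedᵢ² = 0.0185² + 0.6667² + 0.0093² + 0.1296² + 0.1759² = 0.000342 + 0.444489 + 0.000086 + 0.016796 + 0.030941 = 0.492654
B_Reed = 1 / 0.492654 = 2.0298
Σp_Sedgᵢ² = 0.0935² + 0.3364² + 0.0561² + 0.5047² + 0.0093² = 0.008742 + 0.113165 + 0.003147 + 0.254722 + 0.000086 = 0.379862
B_Sedg = 1 / 0.379862 = 2.6325
Highest B → broadest niche (most generalist): Sedge Warbler (B = 2.63).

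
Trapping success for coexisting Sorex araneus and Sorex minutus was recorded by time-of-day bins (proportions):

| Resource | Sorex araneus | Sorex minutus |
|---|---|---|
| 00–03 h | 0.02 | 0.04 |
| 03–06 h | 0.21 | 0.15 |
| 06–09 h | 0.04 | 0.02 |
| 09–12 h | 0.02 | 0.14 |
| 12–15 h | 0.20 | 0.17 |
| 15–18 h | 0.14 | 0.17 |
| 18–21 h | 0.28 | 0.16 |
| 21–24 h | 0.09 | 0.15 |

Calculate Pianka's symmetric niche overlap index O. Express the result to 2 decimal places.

0.89

Σ p₁ᵢp₂ᵢ = 0.0008 + 0.0315 + 0.0008 + 0.0028 + 0.0340 + 0.0238 + 0.0448 + 0.0135 = 0.1520
Σp_1ᵢ² = 0.02² + 0.21² + 0.04² + 0.02² + 0.20² + 0.14² + 0.28² + 0.09² = 0.0004 + 0.0441 + 0.0016 + 0.0004 + 0.0400 + 0.0196 + 0.0784 + 0.0081 = 0.1926
Σp_2ᵢ² = 0.04² + 0.15² + 0.02² + 0.14² + 0.17² + 0.17² + 0.16² + 0.15² = 0.0016 + 0.0225 + 0.0004 + 0.0196 + 0.0289 + 0.0289 + 0.0256 + 0.0225 = 0.1500
O = 0.1520 / √(0.1926 × 0.1500) = 0.1520 / 0.16997 = 0.8943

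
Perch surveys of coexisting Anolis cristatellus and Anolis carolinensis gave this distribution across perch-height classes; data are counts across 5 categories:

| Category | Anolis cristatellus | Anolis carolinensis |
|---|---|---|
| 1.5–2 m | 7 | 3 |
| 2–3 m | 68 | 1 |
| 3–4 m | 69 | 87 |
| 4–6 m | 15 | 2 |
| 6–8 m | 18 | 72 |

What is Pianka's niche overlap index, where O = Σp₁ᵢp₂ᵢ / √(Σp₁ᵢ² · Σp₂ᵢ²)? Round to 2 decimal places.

Proportions for Anolis cristatellus (n=177): 7/177=0.0395, 68/177=0.3842, 69/177=0.3898, 15/177=0.0847, 18/177=0.1017
Proportions for Anolis carolinensis (n=165): 3/165=0.0182, 1/165=0.0061, 87/165=0.5273, 2/165=0.0121, 72/165=0.4364
Σ p₁ᵢp₂ᵢ = 0.000719 + 0.002344 + 0.205542 + 0.001025 + 0.044382 = 0.254012
Σp_1ᵢ² = 0.0395² + 0.3842² + 0.3898² + 0.0847² + 0.1017² = 0.001560 + 0.147610 + 0.151944 + 0.007174 + 0.010343 = 0.318631
Σp_2ᵢ² = 0.0182² + 0.0061² + 0.5273² + 0.0121² + 0.4364² = 0.000331 + 0.000037 + 0.278045 + 0.000146 + 0.190445 = 0.469004
O = 0.254012 / √(0.318631 × 0.469004) = 0.254012 / 0.3865737 = 0.6571

0.66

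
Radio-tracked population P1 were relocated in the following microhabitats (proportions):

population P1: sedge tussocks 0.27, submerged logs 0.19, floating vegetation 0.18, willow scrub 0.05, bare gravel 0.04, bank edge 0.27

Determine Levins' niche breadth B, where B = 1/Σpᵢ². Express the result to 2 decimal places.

4.58

Σpᵢ² = 0.27² + 0.19² + 0.18² + 0.05² + 0.04² + 0.27² = 0.0729 + 0.0361 + 0.0324 + 0.0025 + 0.0016 + 0.0729 = 0.2184
B = 1 / 0.2184 = 4.5788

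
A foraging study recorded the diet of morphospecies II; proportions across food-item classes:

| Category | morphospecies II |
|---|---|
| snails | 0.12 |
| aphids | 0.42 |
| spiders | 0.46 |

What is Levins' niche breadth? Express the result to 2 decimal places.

Σpᵢ² = 0.12² + 0.42² + 0.46² = 0.0144 + 0.1764 + 0.2116 = 0.4024
B = 1 / 0.4024 = 2.4851

2.49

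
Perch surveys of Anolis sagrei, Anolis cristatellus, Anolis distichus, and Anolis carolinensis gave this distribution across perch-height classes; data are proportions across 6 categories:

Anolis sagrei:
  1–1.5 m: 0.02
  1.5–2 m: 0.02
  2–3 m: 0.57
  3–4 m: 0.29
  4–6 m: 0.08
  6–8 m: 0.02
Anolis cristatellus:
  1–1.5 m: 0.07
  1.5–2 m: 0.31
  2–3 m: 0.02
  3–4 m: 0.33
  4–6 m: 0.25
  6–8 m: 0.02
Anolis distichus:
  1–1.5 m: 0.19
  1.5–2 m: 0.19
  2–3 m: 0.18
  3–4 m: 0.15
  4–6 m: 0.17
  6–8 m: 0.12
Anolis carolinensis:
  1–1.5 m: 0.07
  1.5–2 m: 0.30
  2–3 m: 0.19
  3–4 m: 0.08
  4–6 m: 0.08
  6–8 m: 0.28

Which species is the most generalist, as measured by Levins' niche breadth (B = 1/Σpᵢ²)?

Σp_sagrᵢ² = 0.02² + 0.02² + 0.57² + 0.29² + 0.08² + 0.02² = 0.0004 + 0.0004 + 0.3249 + 0.0841 + 0.0064 + 0.0004 = 0.4166
B_sagr = 1 / 0.4166 = 2.4004
Σp_crisᵢ² = 0.07² + 0.31² + 0.02² + 0.33² + 0.25² + 0.02² = 0.0049 + 0.0961 + 0.0004 + 0.1089 + 0.0625 + 0.0004 = 0.2732
B_cris = 1 / 0.2732 = 3.6603
Σp_distᵢ² = 0.19² + 0.19² + 0.18² + 0.15² + 0.17² + 0.12² = 0.0361 + 0.0361 + 0.0324 + 0.0225 + 0.0289 + 0.0144 = 0.1704
B_dist = 1 / 0.1704 = 5.8685
Σp_caroᵢ² = 0.07² + 0.30² + 0.19² + 0.08² + 0.08² + 0.28² = 0.0049 + 0.0900 + 0.0361 + 0.0064 + 0.0064 + 0.0784 = 0.2222
B_caro = 1 / 0.2222 = 4.5005
Highest B → broadest niche (most generalist): Anolis distichus (B = 5.87).

Anolis distichus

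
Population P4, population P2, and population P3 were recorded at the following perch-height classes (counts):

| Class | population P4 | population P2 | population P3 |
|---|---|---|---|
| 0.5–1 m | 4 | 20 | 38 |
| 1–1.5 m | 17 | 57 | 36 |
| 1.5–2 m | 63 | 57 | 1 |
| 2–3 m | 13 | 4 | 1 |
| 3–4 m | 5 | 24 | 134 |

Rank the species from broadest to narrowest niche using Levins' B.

population P2 > population P4 > population P3

Proportions for population P4 (n=102): 4/102=0.0392, 17/102=0.1667, 63/102=0.6176, 13/102=0.1275, 5/102=0.0490
Proportions for population P2 (n=162): 20/162=0.1235, 57/162=0.3519, 57/162=0.3519, 4/162=0.0247, 24/162=0.1481
Proportions for population P3 (n=210): 38/210=0.1810, 36/210=0.1714, 1/210=0.0048, 1/210=0.0048, 134/210=0.6381
Σp_P4ᵢ² = 0.0392² + 0.1667² + 0.6176² + 0.1275² + 0.0490² = 0.001537 + 0.027789 + 0.381430 + 0.016256 + 0.002401 = 0.429413
B_P4 = 1 / 0.429413 = 2.3288
Σp_P2ᵢ² = 0.1235² + 0.3519² + 0.3519² + 0.0247² + 0.1481² = 0.015252 + 0.123834 + 0.123834 + 0.000610 + 0.021934 = 0.285464
B_P2 = 1 / 0.285464 = 3.5031
Σp_P3ᵢ² = 0.1810² + 0.1714² + 0.0048² + 0.0048² + 0.6381² = 0.032761 + 0.029378 + 0.000023 + 0.000023 + 0.407172 = 0.469357
B_P3 = 1 / 0.469357 = 2.1306
Ranking by B (broadest → narrowest): population P2 (3.50) > population P4 (2.33) > population P3 (2.13)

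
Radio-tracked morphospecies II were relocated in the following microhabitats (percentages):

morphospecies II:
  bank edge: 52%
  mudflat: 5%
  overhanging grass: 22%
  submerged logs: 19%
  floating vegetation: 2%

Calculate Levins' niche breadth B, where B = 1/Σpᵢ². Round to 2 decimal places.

2.79

Convert percentages to proportions (divide by 100).
Σpᵢ² = 0.52² + 0.05² + 0.22² + 0.19² + 0.02² = 0.2704 + 0.0025 + 0.0484 + 0.0361 + 0.0004 = 0.3578
B = 1 / 0.3578 = 2.7949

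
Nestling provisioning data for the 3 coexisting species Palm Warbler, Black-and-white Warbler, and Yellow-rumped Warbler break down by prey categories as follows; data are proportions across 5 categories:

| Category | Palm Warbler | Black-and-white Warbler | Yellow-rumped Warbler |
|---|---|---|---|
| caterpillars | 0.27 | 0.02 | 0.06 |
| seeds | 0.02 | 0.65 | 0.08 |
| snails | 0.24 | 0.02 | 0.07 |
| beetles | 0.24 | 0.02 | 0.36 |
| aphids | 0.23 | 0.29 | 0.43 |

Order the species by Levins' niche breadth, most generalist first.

Palm Warbler > Yellow-rumped Warbler > Black-and-white Warbler

Σp_Palmᵢ² = 0.27² + 0.02² + 0.24² + 0.24² + 0.23² = 0.0729 + 0.0004 + 0.0576 + 0.0576 + 0.0529 = 0.2414
B_Palm = 1 / 0.2414 = 4.1425
Σp_Blacᵢ² = 0.02² + 0.65² + 0.02² + 0.02² + 0.29² = 0.0004 + 0.4225 + 0.0004 + 0.0004 + 0.0841 = 0.5078
B_Blac = 1 / 0.5078 = 1.9693
Σp_Yellᵢ² = 0.06² + 0.08² + 0.07² + 0.36² + 0.43² = 0.0036 + 0.0064 + 0.0049 + 0.1296 + 0.1849 = 0.3294
B_Yell = 1 / 0.3294 = 3.0358
Ranking by B (broadest → narrowest): Palm Warbler (4.14) > Yellow-rumped Warbler (3.04) > Black-and-white Warbler (1.97)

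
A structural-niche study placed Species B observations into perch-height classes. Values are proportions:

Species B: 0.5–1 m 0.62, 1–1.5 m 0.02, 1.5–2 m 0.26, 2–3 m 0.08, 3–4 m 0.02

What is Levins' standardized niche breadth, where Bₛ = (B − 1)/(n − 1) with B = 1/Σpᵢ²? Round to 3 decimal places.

Σpᵢ² = 0.62² + 0.02² + 0.26² + 0.08² + 0.02² = 0.3844 + 0.0004 + 0.0676 + 0.0064 + 0.0004 = 0.4592
B = 1 / 0.4592 = 2.17770
Bₛ = (B − 1)/(n − 1) = (2.17770 − 1)/(5 − 1) = 1.17770/4 = 0.29443

0.294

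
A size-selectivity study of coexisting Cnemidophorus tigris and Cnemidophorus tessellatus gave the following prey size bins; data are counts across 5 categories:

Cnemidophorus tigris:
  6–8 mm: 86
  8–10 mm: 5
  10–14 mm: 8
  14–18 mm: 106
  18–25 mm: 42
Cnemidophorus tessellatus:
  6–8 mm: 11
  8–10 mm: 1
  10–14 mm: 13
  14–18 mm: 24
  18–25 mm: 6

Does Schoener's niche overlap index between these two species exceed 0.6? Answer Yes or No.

Proportions for Cnemidophorus tigris (n=247): 86/247=0.3482, 5/247=0.0202, 8/247=0.0324, 106/247=0.4291, 42/247=0.1700
Proportions for Cnemidophorus tessellatus (n=55): 11/55=0.2000, 1/55=0.0182, 13/55=0.2364, 24/55=0.4364, 6/55=0.1091
Σ|p₁ᵢ − p₂ᵢ| = 0.1482 + 0.0020 + 0.2040 + 0.0073 + 0.0609 = 0.4224
D = 1 − ½ × 0.4224 = 1 − 0.21120 = 0.78880
D = 0.78880 > 0.6 → Yes.

Yes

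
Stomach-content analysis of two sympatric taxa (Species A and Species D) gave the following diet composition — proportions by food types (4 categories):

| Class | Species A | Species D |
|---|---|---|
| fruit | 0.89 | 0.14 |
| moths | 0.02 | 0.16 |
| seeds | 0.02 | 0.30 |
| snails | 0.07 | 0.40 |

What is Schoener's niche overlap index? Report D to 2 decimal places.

Σ|p₁ᵢ − p₂ᵢ| = 0.75 + 0.14 + 0.28 + 0.33 = 1.50
D = 1 − ½ × 1.50 = 1 − 0.750 = 0.2500

0.25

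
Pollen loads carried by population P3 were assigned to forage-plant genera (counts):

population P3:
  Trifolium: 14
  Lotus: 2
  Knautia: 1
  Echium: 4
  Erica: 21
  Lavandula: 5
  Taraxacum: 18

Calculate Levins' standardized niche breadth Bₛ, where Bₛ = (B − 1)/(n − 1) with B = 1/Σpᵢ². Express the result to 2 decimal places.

0.53

Proportions for population P3 (n=65): 14/65=0.2154, 2/65=0.0308, 1/65=0.0154, 4/65=0.0615, 21/65=0.3231, 5/65=0.0769, 18/65=0.2769
Σpᵢ² = 0.2154² + 0.0308² + 0.0154² + 0.0615² + 0.3231² + 0.0769² + 0.2769² = 0.046397 + 0.000949 + 0.000237 + 0.003782 + 0.104394 + 0.005914 + 0.076674 = 0.238347
B = 1 / 0.238347 = 4.1956
Bₛ = (B − 1)/(n − 1) = (4.1956 − 1)/(7 − 1) = 3.1956/6 = 0.5326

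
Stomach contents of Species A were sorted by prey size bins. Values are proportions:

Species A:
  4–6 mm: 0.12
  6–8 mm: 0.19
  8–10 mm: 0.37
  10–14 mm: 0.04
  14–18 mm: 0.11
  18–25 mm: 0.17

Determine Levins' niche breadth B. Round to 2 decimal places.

Σpᵢ² = 0.12² + 0.19² + 0.37² + 0.04² + 0.11² + 0.17² = 0.0144 + 0.0361 + 0.1369 + 0.0016 + 0.0121 + 0.0289 = 0.2300
B = 1 / 0.2300 = 4.3478

4.35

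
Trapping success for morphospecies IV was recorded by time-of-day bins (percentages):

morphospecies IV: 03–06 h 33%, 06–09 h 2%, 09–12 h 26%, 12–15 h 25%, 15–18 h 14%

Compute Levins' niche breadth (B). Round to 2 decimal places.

3.86

Convert percentages to proportions (divide by 100).
Σpᵢ² = 0.33² + 0.02² + 0.26² + 0.25² + 0.14² = 0.1089 + 0.0004 + 0.0676 + 0.0625 + 0.0196 = 0.2590
B = 1 / 0.2590 = 3.8610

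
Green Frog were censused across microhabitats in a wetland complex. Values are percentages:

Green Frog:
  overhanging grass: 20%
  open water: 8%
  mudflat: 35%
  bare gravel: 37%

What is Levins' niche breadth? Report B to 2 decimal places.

Convert percentages to proportions (divide by 100).
Σpᵢ² = 0.20² + 0.08² + 0.35² + 0.37² = 0.0400 + 0.0064 + 0.1225 + 0.1369 = 0.3058
B = 1 / 0.3058 = 3.2701

3.27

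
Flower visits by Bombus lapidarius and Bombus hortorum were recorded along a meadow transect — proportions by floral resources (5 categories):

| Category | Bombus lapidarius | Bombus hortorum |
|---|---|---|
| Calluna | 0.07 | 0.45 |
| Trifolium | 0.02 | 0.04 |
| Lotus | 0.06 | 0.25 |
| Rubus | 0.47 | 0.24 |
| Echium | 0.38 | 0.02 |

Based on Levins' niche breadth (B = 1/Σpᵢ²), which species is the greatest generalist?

Bombus hortorum

Σp_lapiᵢ² = 0.07² + 0.02² + 0.06² + 0.47² + 0.38² = 0.0049 + 0.0004 + 0.0036 + 0.2209 + 0.1444 = 0.3742
B_lapi = 1 / 0.3742 = 2.6724
Σp_hortᵢ² = 0.45² + 0.04² + 0.25² + 0.24² + 0.02² = 0.2025 + 0.0016 + 0.0625 + 0.0576 + 0.0004 = 0.3246
B_hort = 1 / 0.3246 = 3.0807
Highest B → broadest niche (most generalist): Bombus hortorum (B = 3.08).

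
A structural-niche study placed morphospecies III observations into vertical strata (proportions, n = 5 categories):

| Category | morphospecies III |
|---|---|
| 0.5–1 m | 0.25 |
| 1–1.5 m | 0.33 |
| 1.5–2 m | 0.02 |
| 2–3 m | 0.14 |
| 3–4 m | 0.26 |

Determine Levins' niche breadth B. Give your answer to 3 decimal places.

Σpᵢ² = 0.25² + 0.33² + 0.02² + 0.14² + 0.26² = 0.0625 + 0.1089 + 0.0004 + 0.0196 + 0.0676 = 0.2590
B = 1 / 0.2590 = 3.86100

3.861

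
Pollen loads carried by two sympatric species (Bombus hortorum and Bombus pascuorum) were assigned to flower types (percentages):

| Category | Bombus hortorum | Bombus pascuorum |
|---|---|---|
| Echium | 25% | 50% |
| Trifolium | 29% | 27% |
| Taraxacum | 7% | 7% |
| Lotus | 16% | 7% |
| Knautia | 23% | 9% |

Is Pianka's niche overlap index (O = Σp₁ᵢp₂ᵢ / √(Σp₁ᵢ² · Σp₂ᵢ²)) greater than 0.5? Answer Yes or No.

Convert percentages to proportions (divide by 100).
Σ p₁ᵢp₂ᵢ = 0.1250 + 0.0783 + 0.0049 + 0.0112 + 0.0207 = 0.2401
Σp_1ᵢ² = 0.25² + 0.29² + 0.07² + 0.16² + 0.23² = 0.0625 + 0.0841 + 0.0049 + 0.0256 + 0.0529 = 0.2300
Σp_2ᵢ² = 0.50² + 0.27² + 0.07² + 0.07² + 0.09² = 0.2500 + 0.0729 + 0.0049 + 0.0049 + 0.0081 = 0.3408
O = 0.2401 / √(0.2300 × 0.3408) = 0.2401 / 0.27997 = 0.8576
O = 0.8576 > 0.5 → Yes.

Yes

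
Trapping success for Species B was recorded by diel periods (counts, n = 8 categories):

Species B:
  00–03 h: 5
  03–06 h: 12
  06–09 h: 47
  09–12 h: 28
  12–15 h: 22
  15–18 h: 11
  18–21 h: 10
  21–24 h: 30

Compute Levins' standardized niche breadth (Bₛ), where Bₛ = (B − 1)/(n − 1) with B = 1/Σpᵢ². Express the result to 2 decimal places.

0.67

Proportions for Species B (n=165): 5/165=0.0303, 12/165=0.0727, 47/165=0.2848, 28/165=0.1697, 22/165=0.1333, 11/165=0.0667, 10/165=0.0606, 30/165=0.1818
Σpᵢ² = 0.0303² + 0.0727² + 0.2848² + 0.1697² + 0.1333² + 0.0667² + 0.0606² + 0.1818² = 0.000918 + 0.005285 + 0.081111 + 0.028798 + 0.017769 + 0.004449 + 0.003672 + 0.033051 = 0.175053
B = 1 / 0.175053 = 5.7126
Bₛ = (B − 1)/(n − 1) = (5.7126 − 1)/(8 − 1) = 4.7126/7 = 0.6732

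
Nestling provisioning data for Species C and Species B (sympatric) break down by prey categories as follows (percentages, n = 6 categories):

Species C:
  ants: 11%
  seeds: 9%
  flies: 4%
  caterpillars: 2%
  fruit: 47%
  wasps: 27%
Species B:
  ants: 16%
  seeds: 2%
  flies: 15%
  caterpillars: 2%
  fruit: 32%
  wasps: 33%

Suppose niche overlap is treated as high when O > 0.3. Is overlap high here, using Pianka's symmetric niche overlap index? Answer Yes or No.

Yes

Convert percentages to proportions (divide by 100).
Σ p₁ᵢp₂ᵢ = 0.0176 + 0.0018 + 0.0060 + 0.0004 + 0.1504 + 0.0891 = 0.2653
Σp_1ᵢ² = 0.11² + 0.09² + 0.04² + 0.02² + 0.47² + 0.27² = 0.0121 + 0.0081 + 0.0016 + 0.0004 + 0.2209 + 0.0729 = 0.3160
Σp_2ᵢ² = 0.16² + 0.02² + 0.15² + 0.02² + 0.32² + 0.33² = 0.0256 + 0.0004 + 0.0225 + 0.0004 + 0.1024 + 0.1089 = 0.2602
O = 0.2653 / √(0.3160 × 0.2602) = 0.2653 / 0.28675 = 0.9252
O = 0.9252 > 0.3 → Yes.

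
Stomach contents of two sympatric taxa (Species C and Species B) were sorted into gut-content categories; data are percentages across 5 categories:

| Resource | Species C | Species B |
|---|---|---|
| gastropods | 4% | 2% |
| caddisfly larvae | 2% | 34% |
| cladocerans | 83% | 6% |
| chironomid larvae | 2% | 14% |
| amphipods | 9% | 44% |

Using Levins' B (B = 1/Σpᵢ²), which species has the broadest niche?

Convert percentages to proportions (divide by 100).
Σp_Cᵢ² = 0.04² + 0.02² + 0.83² + 0.02² + 0.09² = 0.0016 + 0.0004 + 0.6889 + 0.0004 + 0.0081 = 0.6994
B_C = 1 / 0.6994 = 1.4298
Σp_Bᵢ² = 0.02² + 0.34² + 0.06² + 0.14² + 0.44² = 0.0004 + 0.1156 + 0.0036 + 0.0196 + 0.1936 = 0.3328
B_B = 1 / 0.3328 = 3.0048
Highest B → broadest niche (most generalist): Species B (B = 3.00).

Species B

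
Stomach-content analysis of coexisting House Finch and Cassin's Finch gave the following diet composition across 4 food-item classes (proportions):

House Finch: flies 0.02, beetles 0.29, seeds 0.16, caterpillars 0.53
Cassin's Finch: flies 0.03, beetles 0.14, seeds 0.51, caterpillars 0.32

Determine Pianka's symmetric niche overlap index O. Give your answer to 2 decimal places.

0.76

Σ p₁ᵢp₂ᵢ = 0.0006 + 0.0406 + 0.0816 + 0.1696 = 0.2924
Σp_1ᵢ² = 0.02² + 0.29² + 0.16² + 0.53² = 0.0004 + 0.0841 + 0.0256 + 0.2809 = 0.3910
Σp_2ᵢ² = 0.03² + 0.14² + 0.51² + 0.32² = 0.0009 + 0.0196 + 0.2601 + 0.1024 = 0.3830
O = 0.2924 / √(0.3910 × 0.3830) = 0.2924 / 0.38698 = 0.7556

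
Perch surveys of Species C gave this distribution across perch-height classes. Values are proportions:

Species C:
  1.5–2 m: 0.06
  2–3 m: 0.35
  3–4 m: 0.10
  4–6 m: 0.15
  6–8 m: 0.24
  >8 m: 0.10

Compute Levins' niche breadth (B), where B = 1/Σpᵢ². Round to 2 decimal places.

Σpᵢ² = 0.06² + 0.35² + 0.10² + 0.15² + 0.24² + 0.10² = 0.0036 + 0.1225 + 0.0100 + 0.0225 + 0.0576 + 0.0100 = 0.2262
B = 1 / 0.2262 = 4.4209

4.42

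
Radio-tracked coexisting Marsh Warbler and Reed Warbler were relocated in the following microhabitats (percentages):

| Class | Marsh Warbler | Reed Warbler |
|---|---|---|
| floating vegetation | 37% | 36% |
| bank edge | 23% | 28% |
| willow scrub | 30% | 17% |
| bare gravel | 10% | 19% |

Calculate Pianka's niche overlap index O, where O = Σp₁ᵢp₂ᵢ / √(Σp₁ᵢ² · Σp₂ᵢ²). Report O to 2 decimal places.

Convert percentages to proportions (divide by 100).
Σ p₁ᵢp₂ᵢ = 0.1332 + 0.0644 + 0.0510 + 0.0190 = 0.2676
Σp_1ᵢ² = 0.37² + 0.23² + 0.30² + 0.10² = 0.1369 + 0.0529 + 0.0900 + 0.0100 = 0.2898
Σp_2ᵢ² = 0.36² + 0.28² + 0.17² + 0.19² = 0.1296 + 0.0784 + 0.0289 + 0.0361 = 0.2730
O = 0.2676 / √(0.2898 × 0.2730) = 0.2676 / 0.28127 = 0.9514

0.95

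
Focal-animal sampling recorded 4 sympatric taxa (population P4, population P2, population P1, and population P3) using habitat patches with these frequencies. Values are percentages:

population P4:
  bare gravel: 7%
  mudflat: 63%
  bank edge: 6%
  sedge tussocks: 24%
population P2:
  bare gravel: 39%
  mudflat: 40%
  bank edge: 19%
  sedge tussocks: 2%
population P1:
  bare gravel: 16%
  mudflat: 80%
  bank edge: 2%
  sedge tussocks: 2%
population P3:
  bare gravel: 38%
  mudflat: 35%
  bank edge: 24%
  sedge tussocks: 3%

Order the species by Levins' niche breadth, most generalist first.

Convert percentages to proportions (divide by 100).
Σp_P4ᵢ² = 0.07² + 0.63² + 0.06² + 0.24² = 0.0049 + 0.3969 + 0.0036 + 0.0576 = 0.4630
B_P4 = 1 / 0.4630 = 2.1598
Σp_P2ᵢ² = 0.39² + 0.40² + 0.19² + 0.02² = 0.1521 + 0.1600 + 0.0361 + 0.0004 = 0.3486
B_P2 = 1 / 0.3486 = 2.8686
Σp_P1ᵢ² = 0.16² + 0.80² + 0.02² + 0.02² = 0.0256 + 0.6400 + 0.0004 + 0.0004 = 0.6664
B_P1 = 1 / 0.6664 = 1.5006
Σp_P3ᵢ² = 0.38² + 0.35² + 0.24² + 0.03² = 0.1444 + 0.1225 + 0.0576 + 0.0009 = 0.3254
B_P3 = 1 / 0.3254 = 3.0731
Ranking by B (broadest → narrowest): population P3 (3.07) > population P2 (2.87) > population P4 (2.16) > population P1 (1.50)

population P3 > population P2 > population P4 > population P1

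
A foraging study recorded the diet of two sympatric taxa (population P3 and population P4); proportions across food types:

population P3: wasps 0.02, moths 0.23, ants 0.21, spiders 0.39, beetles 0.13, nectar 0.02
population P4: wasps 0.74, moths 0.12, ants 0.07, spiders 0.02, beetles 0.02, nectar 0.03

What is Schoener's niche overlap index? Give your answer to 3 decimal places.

0.270

Σ|p₁ᵢ − p₂ᵢ| = 0.72 + 0.11 + 0.14 + 0.37 + 0.11 + 0.01 = 1.46
D = 1 − ½ × 1.46 = 1 − 0.730 = 0.27000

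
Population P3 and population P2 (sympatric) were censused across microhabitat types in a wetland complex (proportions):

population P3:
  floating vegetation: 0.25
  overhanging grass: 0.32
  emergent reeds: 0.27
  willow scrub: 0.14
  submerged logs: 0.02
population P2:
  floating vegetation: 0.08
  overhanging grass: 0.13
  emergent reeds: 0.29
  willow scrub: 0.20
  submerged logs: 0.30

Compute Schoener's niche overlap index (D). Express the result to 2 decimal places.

Σ|p₁ᵢ − p₂ᵢ| = 0.17 + 0.19 + 0.02 + 0.06 + 0.28 = 0.72
D = 1 − ½ × 0.72 = 1 − 0.360 = 0.6400

0.64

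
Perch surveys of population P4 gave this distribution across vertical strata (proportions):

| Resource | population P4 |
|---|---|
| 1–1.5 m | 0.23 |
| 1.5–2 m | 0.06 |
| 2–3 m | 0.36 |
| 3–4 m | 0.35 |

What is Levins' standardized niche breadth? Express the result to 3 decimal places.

0.747

Σpᵢ² = 0.23² + 0.06² + 0.36² + 0.35² = 0.0529 + 0.0036 + 0.1296 + 0.1225 = 0.3086
B = 1 / 0.3086 = 3.24044
Bₛ = (B − 1)/(n − 1) = (3.24044 − 1)/(4 − 1) = 2.24044/3 = 0.74681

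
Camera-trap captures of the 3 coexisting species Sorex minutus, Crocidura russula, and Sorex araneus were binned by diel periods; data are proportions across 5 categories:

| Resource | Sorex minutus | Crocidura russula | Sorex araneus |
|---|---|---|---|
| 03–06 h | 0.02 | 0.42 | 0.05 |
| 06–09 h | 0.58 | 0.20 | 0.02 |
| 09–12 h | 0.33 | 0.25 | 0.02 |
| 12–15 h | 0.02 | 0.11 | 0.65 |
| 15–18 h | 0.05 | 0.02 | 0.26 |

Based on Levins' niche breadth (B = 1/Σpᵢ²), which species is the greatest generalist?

Crocidura russula

Σp_minuᵢ² = 0.02² + 0.58² + 0.33² + 0.02² + 0.05² = 0.0004 + 0.3364 + 0.1089 + 0.0004 + 0.0025 = 0.4486
B_minu = 1 / 0.4486 = 2.2292
Σp_russᵢ² = 0.42² + 0.20² + 0.25² + 0.11² + 0.02² = 0.1764 + 0.0400 + 0.0625 + 0.0121 + 0.0004 = 0.2914
B_russ = 1 / 0.2914 = 3.4317
Σp_aranᵢ² = 0.05² + 0.02² + 0.02² + 0.65² + 0.26² = 0.0025 + 0.0004 + 0.0004 + 0.4225 + 0.0676 = 0.4934
B_aran = 1 / 0.4934 = 2.0268
Highest B → broadest niche (most generalist): Crocidura russula (B = 3.43).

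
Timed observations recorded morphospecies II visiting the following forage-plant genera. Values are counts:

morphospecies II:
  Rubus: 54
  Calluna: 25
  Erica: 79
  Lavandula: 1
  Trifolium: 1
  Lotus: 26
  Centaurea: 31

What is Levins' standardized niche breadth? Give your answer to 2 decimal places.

0.52

Proportions for morphospecies II (n=217): 54/217=0.2488, 25/217=0.1152, 79/217=0.3641, 1/217=0.0046, 1/217=0.0046, 26/217=0.1198, 31/217=0.1429
Σpᵢ² = 0.2488² + 0.1152² + 0.3641² + 0.0046² + 0.0046² + 0.1198² + 0.1429² = 0.061901 + 0.013271 + 0.132569 + 0.000021 + 0.000021 + 0.014352 + 0.020420 = 0.242555
B = 1 / 0.242555 = 4.1228
Bₛ = (B − 1)/(n − 1) = (4.1228 − 1)/(7 − 1) = 3.1228/6 = 0.5205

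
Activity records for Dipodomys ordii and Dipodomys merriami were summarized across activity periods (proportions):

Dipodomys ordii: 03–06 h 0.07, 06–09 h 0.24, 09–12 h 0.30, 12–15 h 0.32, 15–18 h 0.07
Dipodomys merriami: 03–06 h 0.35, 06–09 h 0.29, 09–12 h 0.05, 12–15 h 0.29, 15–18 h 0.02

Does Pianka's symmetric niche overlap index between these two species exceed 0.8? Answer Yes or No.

Σ p₁ᵢp₂ᵢ = 0.0245 + 0.0696 + 0.0150 + 0.0928 + 0.0014 = 0.2033
Σp_1ᵢ² = 0.07² + 0.24² + 0.30² + 0.32² + 0.07² = 0.0049 + 0.0576 + 0.0900 + 0.1024 + 0.0049 = 0.2598
Σp_2ᵢ² = 0.35² + 0.29² + 0.05² + 0.29² + 0.02² = 0.1225 + 0.0841 + 0.0025 + 0.0841 + 0.0004 = 0.2936
O = 0.2033 / √(0.2598 × 0.2936) = 0.2033 / 0.27618 = 0.7361
O = 0.7361 < 0.8 → No.

No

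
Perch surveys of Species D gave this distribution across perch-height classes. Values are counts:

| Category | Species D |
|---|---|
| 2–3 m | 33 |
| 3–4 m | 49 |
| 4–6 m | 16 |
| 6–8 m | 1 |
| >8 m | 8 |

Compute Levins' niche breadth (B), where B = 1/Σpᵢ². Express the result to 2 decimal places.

Proportions for Species D (n=107): 33/107=0.3084, 49/107=0.4579, 16/107=0.1495, 1/107=0.0093, 8/107=0.0748
Σpᵢ² = 0.3084² + 0.4579² + 0.1495² + 0.0093² + 0.0748² = 0.095111 + 0.209672 + 0.022350 + 0.000086 + 0.005595 = 0.332814
B = 1 / 0.332814 = 3.0047

3.00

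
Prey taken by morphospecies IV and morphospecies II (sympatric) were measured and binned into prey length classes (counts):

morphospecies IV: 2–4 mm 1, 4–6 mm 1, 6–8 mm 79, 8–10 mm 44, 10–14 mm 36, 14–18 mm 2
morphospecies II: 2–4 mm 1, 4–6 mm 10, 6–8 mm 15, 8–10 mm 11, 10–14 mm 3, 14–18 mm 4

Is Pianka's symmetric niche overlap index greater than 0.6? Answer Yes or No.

Yes

Proportions for morphospecies IV (n=163): 1/163=0.0061, 1/163=0.0061, 79/163=0.4847, 44/163=0.2699, 36/163=0.2209, 2/163=0.0123
Proportions for morphospecies II (n=44): 1/44=0.0227, 10/44=0.2273, 15/44=0.3409, 11/44=0.2500, 3/44=0.0682, 4/44=0.0909
Σ p₁ᵢp₂ᵢ = 0.000138 + 0.001387 + 0.165234 + 0.067475 + 0.015065 + 0.001118 = 0.250417
Σp_1ᵢ² = 0.0061² + 0.0061² + 0.4847² + 0.2699² + 0.2209² + 0.0123² = 0.000037 + 0.000037 + 0.234934 + 0.072846 + 0.048797 + 0.000151 = 0.356802
Σp_2ᵢ² = 0.0227² + 0.2273² + 0.3409² + 0.2500² + 0.0682² + 0.0909² = 0.000515 + 0.051665 + 0.116213 + 0.062500 + 0.004651 + 0.008263 = 0.243807
O = 0.250417 / √(0.356802 × 0.243807) = 0.250417 / 0.2949421 = 0.8490
O = 0.8490 > 0.6 → Yes.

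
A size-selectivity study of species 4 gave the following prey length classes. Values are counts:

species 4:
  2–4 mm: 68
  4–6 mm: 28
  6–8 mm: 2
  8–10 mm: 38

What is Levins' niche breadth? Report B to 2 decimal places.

2.70

Proportions for species 4 (n=136): 68/136=0.5000, 28/136=0.2059, 2/136=0.0147, 38/136=0.2794
Σpᵢ² = 0.5000² + 0.2059² + 0.0147² + 0.2794² = 0.250000 + 0.042395 + 0.000216 + 0.078064 = 0.370675
B = 1 / 0.370675 = 2.6978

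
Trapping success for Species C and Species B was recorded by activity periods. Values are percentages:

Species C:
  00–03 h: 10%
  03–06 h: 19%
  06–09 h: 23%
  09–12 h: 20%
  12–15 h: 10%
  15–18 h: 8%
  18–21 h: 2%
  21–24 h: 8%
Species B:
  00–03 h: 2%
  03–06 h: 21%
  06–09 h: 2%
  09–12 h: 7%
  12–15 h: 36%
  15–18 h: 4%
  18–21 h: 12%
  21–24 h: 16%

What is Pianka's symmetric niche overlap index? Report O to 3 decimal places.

0.607

Convert percentages to proportions (divide by 100).
Σ p₁ᵢp₂ᵢ = 0.0020 + 0.0399 + 0.0046 + 0.0140 + 0.0360 + 0.0032 + 0.0024 + 0.0128 = 0.1149
Σp_1ᵢ² = 0.10² + 0.19² + 0.23² + 0.20² + 0.10² + 0.08² + 0.02² + 0.08² = 0.0100 + 0.0361 + 0.0529 + 0.0400 + 0.0100 + 0.0064 + 0.0004 + 0.0064 = 0.1622
Σp_2ᵢ² = 0.02² + 0.21² + 0.02² + 0.07² + 0.36² + 0.04² + 0.12² + 0.16² = 0.0004 + 0.0441 + 0.0004 + 0.0049 + 0.1296 + 0.0016 + 0.0144 + 0.0256 = 0.2210
O = 0.1149 / √(0.1622 × 0.2210) = 0.1149 / 0.189331 = 0.60687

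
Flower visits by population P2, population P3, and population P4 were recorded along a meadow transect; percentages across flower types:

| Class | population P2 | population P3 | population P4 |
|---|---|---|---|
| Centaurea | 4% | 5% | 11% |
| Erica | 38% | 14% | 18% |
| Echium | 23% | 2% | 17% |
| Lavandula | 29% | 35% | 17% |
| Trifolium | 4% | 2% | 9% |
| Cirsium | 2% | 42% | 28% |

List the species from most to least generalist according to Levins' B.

population P4 > population P2 > population P3

Convert percentages to proportions (divide by 100).
Σp_P2ᵢ² = 0.04² + 0.38² + 0.23² + 0.29² + 0.04² + 0.02² = 0.0016 + 0.1444 + 0.0529 + 0.0841 + 0.0016 + 0.0004 = 0.2850
B_P2 = 1 / 0.2850 = 3.5088
Σp_P3ᵢ² = 0.05² + 0.14² + 0.02² + 0.35² + 0.02² + 0.42² = 0.0025 + 0.0196 + 0.0004 + 0.1225 + 0.0004 + 0.1764 = 0.3218
B_P3 = 1 / 0.3218 = 3.1075
Σp_P4ᵢ² = 0.11² + 0.18² + 0.17² + 0.17² + 0.09² + 0.28² = 0.0121 + 0.0324 + 0.0289 + 0.0289 + 0.0081 + 0.0784 = 0.1888
B_P4 = 1 / 0.1888 = 5.2966
Ranking by B (broadest → narrowest): population P4 (5.30) > population P2 (3.51) > population P3 (3.11)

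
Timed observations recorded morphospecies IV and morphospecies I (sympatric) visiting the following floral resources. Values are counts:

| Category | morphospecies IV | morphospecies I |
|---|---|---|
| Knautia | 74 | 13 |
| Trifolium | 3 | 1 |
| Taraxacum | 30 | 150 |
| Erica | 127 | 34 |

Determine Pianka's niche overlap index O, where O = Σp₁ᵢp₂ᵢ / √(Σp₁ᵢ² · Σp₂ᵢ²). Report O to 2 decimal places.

0.42

Proportions for morphospecies IV (n=234): 74/234=0.3162, 3/234=0.0128, 30/234=0.1282, 127/234=0.5427
Proportions for morphospecies I (n=198): 13/198=0.0657, 1/198=0.0051, 150/198=0.7576, 34/198=0.1717
Σ p₁ᵢp₂ᵢ = 0.020774 + 0.000065 + 0.097124 + 0.093182 = 0.211145
Σp_1ᵢ² = 0.3162² + 0.0128² + 0.1282² + 0.5427² = 0.099982 + 0.000164 + 0.016435 + 0.294523 = 0.411104
Σp_2ᵢ² = 0.0657² + 0.0051² + 0.7576² + 0.1717² = 0.004316 + 0.000026 + 0.573958 + 0.029481 = 0.607781
O = 0.211145 / √(0.411104 × 0.607781) = 0.211145 / 0.4998612 = 0.4224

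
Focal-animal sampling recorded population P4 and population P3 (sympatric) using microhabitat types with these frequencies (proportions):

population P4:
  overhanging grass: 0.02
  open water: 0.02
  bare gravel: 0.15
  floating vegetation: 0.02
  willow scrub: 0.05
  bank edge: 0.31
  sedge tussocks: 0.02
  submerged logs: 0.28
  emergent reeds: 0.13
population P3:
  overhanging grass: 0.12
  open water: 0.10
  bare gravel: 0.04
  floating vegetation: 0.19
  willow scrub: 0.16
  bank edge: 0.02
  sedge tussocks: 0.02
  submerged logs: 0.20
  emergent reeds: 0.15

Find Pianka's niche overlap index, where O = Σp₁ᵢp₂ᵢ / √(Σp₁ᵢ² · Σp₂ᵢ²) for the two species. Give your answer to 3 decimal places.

0.575

Σ p₁ᵢp₂ᵢ = 0.0024 + 0.0020 + 0.0060 + 0.0038 + 0.0080 + 0.0062 + 0.0004 + 0.0560 + 0.0195 = 0.1043
Σp_1ᵢ² = 0.02² + 0.02² + 0.15² + 0.02² + 0.05² + 0.31² + 0.02² + 0.28² + 0.13² = 0.0004 + 0.0004 + 0.0225 + 0.0004 + 0.0025 + 0.0961 + 0.0004 + 0.0784 + 0.0169 = 0.2180
Σp_2ᵢ² = 0.12² + 0.10² + 0.04² + 0.19² + 0.16² + 0.02² + 0.02² + 0.20² + 0.15² = 0.0144 + 0.0100 + 0.0016 + 0.0361 + 0.0256 + 0.0004 + 0.0004 + 0.0400 + 0.0225 = 0.1510
O = 0.1043 / √(0.2180 × 0.1510) = 0.1043 / 0.181433 = 0.57487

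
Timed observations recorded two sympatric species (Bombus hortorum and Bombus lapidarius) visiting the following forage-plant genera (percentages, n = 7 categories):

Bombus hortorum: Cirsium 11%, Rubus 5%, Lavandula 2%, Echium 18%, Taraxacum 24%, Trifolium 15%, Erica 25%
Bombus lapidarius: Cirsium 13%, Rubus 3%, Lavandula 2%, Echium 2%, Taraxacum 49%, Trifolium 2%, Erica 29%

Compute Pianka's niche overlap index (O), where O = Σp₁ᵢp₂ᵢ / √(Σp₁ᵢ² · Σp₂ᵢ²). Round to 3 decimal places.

Convert percentages to proportions (divide by 100).
Σ p₁ᵢp₂ᵢ = 0.0143 + 0.0015 + 0.0004 + 0.0036 + 0.1176 + 0.0030 + 0.0725 = 0.2129
Σp_1ᵢ² = 0.11² + 0.05² + 0.02² + 0.18² + 0.24² + 0.15² + 0.25² = 0.0121 + 0.0025 + 0.0004 + 0.0324 + 0.0576 + 0.0225 + 0.0625 = 0.1900
Σp_2ᵢ² = 0.13² + 0.03² + 0.02² + 0.02² + 0.49² + 0.02² + 0.29² = 0.0169 + 0.0009 + 0.0004 + 0.0004 + 0.2401 + 0.0004 + 0.0841 = 0.3432
O = 0.2129 / √(0.1900 × 0.3432) = 0.2129 / 0.255359 = 0.83373

0.834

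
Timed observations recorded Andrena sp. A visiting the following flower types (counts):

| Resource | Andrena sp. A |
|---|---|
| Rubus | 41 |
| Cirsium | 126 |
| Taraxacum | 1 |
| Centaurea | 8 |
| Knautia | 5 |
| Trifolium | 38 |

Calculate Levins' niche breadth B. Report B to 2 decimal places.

2.51

Proportions for Andrena sp. A (n=219): 41/219=0.1872, 126/219=0.5753, 1/219=0.0046, 8/219=0.0365, 5/219=0.0228, 38/219=0.1735
Σpᵢ² = 0.1872² + 0.5753² + 0.0046² + 0.0365² + 0.0228² + 0.1735² = 0.035044 + 0.330970 + 0.000021 + 0.001332 + 0.000520 + 0.030102 = 0.397989
B = 1 / 0.397989 = 2.5126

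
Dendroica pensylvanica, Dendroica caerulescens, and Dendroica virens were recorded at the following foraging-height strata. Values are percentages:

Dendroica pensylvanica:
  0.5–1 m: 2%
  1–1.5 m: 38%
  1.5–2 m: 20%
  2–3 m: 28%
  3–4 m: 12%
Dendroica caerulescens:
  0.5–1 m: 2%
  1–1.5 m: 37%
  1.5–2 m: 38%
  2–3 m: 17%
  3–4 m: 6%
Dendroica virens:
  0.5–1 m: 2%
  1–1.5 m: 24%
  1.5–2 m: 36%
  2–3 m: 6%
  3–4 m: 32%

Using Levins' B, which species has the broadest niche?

Convert percentages to proportions (divide by 100).
Σp_pensᵢ² = 0.02² + 0.38² + 0.20² + 0.28² + 0.12² = 0.0004 + 0.1444 + 0.0400 + 0.0784 + 0.0144 = 0.2776
B_pens = 1 / 0.2776 = 3.6023
Σp_caerᵢ² = 0.02² + 0.37² + 0.38² + 0.17² + 0.06² = 0.0004 + 0.1369 + 0.1444 + 0.0289 + 0.0036 = 0.3142
B_caer = 1 / 0.3142 = 3.1827
Σp_vireᵢ² = 0.02² + 0.24² + 0.36² + 0.06² + 0.32² = 0.0004 + 0.0576 + 0.1296 + 0.0036 + 0.1024 = 0.2936
B_vire = 1 / 0.2936 = 3.4060
Highest B → broadest niche (most generalist): Dendroica pensylvanica (B = 3.60).

Dendroica pensylvanica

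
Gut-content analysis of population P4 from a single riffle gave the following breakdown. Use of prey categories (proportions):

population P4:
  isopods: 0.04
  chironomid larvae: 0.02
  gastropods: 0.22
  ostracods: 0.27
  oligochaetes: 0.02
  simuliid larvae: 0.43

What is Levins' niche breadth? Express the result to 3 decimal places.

Σpᵢ² = 0.04² + 0.02² + 0.22² + 0.27² + 0.02² + 0.43² = 0.0016 + 0.0004 + 0.0484 + 0.0729 + 0.0004 + 0.1849 = 0.3086
B = 1 / 0.3086 = 3.24044

3.240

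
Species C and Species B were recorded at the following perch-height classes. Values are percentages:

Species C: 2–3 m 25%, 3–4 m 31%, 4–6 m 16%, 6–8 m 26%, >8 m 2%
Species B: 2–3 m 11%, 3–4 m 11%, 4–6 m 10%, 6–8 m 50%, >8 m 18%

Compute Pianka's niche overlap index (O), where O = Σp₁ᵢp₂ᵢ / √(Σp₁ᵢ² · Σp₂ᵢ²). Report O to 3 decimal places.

Convert percentages to proportions (divide by 100).
Σ p₁ᵢp₂ᵢ = 0.0275 + 0.0341 + 0.0160 + 0.1300 + 0.0036 = 0.2112
Σp_1ᵢ² = 0.25² + 0.31² + 0.16² + 0.26² + 0.02² = 0.0625 + 0.0961 + 0.0256 + 0.0676 + 0.0004 = 0.2522
Σp_2ᵢ² = 0.11² + 0.11² + 0.10² + 0.50² + 0.18² = 0.0121 + 0.0121 + 0.0100 + 0.2500 + 0.0324 = 0.3166
O = 0.2112 / √(0.2522 × 0.3166) = 0.2112 / 0.282571 = 0.74742

0.747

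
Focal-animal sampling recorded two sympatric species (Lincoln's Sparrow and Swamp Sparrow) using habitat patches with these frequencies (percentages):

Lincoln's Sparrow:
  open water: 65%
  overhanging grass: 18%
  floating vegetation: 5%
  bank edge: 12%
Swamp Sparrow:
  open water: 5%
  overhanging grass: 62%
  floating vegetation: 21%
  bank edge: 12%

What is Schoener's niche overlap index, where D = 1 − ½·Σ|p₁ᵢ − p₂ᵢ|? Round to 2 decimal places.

Convert percentages to proportions (divide by 100).
Σ|p₁ᵢ − p₂ᵢ| = 0.60 + 0.44 + 0.16 + 0.00 = 1.20
D = 1 − ½ × 1.20 = 1 − 0.600 = 0.4000

0.40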